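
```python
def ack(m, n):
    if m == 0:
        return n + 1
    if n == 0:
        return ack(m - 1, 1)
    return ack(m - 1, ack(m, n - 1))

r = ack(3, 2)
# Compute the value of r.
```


ack(3, 2)
= ack(2, ack(3, 1))
First compute ack(3, 1) = 13
= ack(2, 13)
= 29


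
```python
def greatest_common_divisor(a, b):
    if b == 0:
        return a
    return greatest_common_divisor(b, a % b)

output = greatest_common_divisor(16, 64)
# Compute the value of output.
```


greatest_common_divisor(16, 64)
= greatest_common_divisor(64, 16 % 64) = greatest_common_divisor(64, 16)
= greatest_common_divisor(16, 64 % 16) = greatest_common_divisor(16, 0)
b == 0, return a = 16


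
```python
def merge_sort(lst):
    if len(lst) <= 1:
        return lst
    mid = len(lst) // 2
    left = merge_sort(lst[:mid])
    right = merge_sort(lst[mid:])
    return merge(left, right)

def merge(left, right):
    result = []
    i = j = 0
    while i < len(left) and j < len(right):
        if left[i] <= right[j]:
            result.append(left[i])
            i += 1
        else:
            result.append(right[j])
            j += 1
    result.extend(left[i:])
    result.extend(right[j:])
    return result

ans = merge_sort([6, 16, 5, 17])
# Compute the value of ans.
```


merge_sort([6, 16, 5, 17])
Split into [6, 16] and [5, 17]
Left sorted: [6, 16]
Right sorted: [5, 17]
Merge [6, 16] and [5, 17]
= [5, 6, 16, 17]


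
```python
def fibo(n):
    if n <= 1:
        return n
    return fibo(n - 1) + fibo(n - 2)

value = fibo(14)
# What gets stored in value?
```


fibo(14)
= fibo(13) + fibo(12)
= (fibo(12) + fibo(11)) + fibo(12)
Computing bottom-up: fibo(0)=0, fibo(1)=1, fibo(2)=1, fibo(3)=2, fibo(4)=3, fibo(5)=5, fibo(6)=8, fibo(7)=13, fibo(8)=21, fibo(9)=34, fibo(10)=55, fibo(11)=89, fibo(12)=144, fibo(13)=233, fibo(14)=377
= 377


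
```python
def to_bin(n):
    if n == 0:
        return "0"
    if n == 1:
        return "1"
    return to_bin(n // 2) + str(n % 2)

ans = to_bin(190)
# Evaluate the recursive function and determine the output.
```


to_bin(190)
= to_bin(95) + "0"
= to_bin(47) + "1" + "0"
= to_bin(23) + "1" + "1" + "0"
= to_bin(11) + "1" + "1" + "1" + "0"
= to_bin(5) + "1" + "1" + "1" + "1" + "0"
= to_bin(2) + "1" + "1" + "1" + "1" + "1" + "0"
= to_bin(1) + "0" + "1" + "1" + "1" + "1" + "1" + "0"
= "1" + "0" + "1" + "1" + "1" + "1" + "1" + "0"
= "10111110"


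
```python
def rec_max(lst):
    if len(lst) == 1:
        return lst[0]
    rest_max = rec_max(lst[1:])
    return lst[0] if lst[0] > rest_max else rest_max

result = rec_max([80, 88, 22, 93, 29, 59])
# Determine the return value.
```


rec_max([80, 88, 22, 93, 29, 59])
= compare 80 with rec_max([88, 22, 93, 29, 59])
= compare 88 with rec_max([22, 93, 29, 59])
= compare 22 with rec_max([93, 29, 59])
= compare 93 with rec_max([29, 59])
= compare 29 with rec_max([59])
Base: rec_max([59]) = 59
compare 29 with 59: max = 59
compare 93 with 59: max = 93
compare 22 with 93: max = 93
compare 88 with 93: max = 93
compare 80 with 93: max = 93
= 93


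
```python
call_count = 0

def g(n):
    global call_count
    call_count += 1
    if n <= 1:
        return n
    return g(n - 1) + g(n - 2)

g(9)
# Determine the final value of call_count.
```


g(9) calls g(8) and g(7); each non-base call branches into two more.
Let C(k) = total number of calls made by g(k), including the call to g(k) itself.
Base cases: C(0) = 1, C(1) = 1
Recurrence: C(k) = 1 + C(k-1) + C(k-2)
  C(2) = 1 + C(1) + C(0) = 1 + 1 + 1 = 3
  C(3) = 1 + C(2) + C(1) = 1 + 3 + 1 = 5
  C(4) = 1 + C(3) + C(2) = 1 + 5 + 3 = 9
  C(5) = 1 + C(4) + C(3) = 1 + 9 + 5 = 15
  C(6) = 1 + C(5) + C(4) = 1 + 15 + 9 = 25
  C(7) = 1 + C(6) + C(5) = 1 + 25 + 15 = 41
  C(8) = 1 + C(7) + C(6) = 1 + 41 + 25 = 67
  C(9) = 1 + C(8) + C(7) = 1 + 67 + 41 = 109
Total calls = C(9) = 109


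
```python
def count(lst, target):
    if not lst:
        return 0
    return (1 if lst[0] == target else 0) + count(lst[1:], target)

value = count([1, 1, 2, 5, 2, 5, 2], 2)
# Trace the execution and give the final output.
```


count([1, 1, 2, 5, 2, 5, 2], 2)
lst[0]=1 != 2: 0 + count([1, 2, 5, 2, 5, 2], 2)
lst[0]=1 != 2: 0 + count([2, 5, 2, 5, 2], 2)
lst[0]=2 == 2: 1 + count([5, 2, 5, 2], 2)
lst[0]=5 != 2: 0 + count([2, 5, 2], 2)
lst[0]=2 == 2: 1 + count([5, 2], 2)
lst[0]=5 != 2: 0 + count([2], 2)
lst[0]=2 == 2: 1 + count([], 2)
= 3


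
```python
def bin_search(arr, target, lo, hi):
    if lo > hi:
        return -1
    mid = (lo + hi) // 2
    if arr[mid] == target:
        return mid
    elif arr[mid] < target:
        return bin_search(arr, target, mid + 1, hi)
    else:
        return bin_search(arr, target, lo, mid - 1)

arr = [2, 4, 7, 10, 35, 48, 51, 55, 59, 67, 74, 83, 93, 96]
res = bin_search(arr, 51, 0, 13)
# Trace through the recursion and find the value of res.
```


bin_search(arr, 51, 0, 13)
lo=0, hi=13, mid=6, arr[mid]=51
arr[6] == 51, found at index 6
= 6


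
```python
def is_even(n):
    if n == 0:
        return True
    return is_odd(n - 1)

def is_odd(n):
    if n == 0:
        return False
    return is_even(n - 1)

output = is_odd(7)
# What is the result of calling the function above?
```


is_odd(7)
= is_even(6)
= is_odd(5)
= is_even(4)
= is_odd(3)
= is_even(2)
= is_odd(1)
= is_even(0)
n == 0: return True
= True


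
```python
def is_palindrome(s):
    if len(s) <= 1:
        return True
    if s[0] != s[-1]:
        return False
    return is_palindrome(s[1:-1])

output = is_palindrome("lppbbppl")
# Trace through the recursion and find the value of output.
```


is_palindrome("lppbbppl")
"lppbbppl": s[0]='l' == s[-1]='l' -> is_palindrome("ppbbpp")
"ppbbpp": s[0]='p' == s[-1]='p' -> is_palindrome("pbbp")
"pbbp": s[0]='p' == s[-1]='p' -> is_palindrome("bb")
"bb": s[0]='b' == s[-1]='b' -> is_palindrome("")
"": len <= 1 -> True
= True


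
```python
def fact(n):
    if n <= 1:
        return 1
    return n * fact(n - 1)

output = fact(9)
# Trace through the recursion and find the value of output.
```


fact(9)
= 9 * fact(8)
= 9 * 8 * fact(7)
= 9 * 8 * 7 * fact(6)
= 9 * 8 * 7 * 6 * fact(5)
= 9 * 8 * 7 * 6 * 5 * fact(4)
= 9 * 8 * 7 * 6 * 5 * 4 * fact(3)
= 9 * 8 * 7 * 6 * 5 * 4 * 3 * fact(2)
= 9 * 8 * 7 * 6 * 5 * 4 * 3 * 2 * fact(1)
= 9 * 8 * 7 * 6 * 5 * 4 * 3 * 2 * 1
= 362880


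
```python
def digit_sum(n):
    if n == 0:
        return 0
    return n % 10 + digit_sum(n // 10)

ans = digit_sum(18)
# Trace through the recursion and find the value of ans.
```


digit_sum(18)
= 8 + digit_sum(1)
= 8 + 1 + digit_sum(0)
= 8 + 1 + 0
= 9


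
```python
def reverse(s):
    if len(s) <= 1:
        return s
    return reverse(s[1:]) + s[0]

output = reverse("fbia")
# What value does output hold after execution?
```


reverse("fbia")
= reverse("bia") + "f"
= reverse("ia") + "b" + "f"
= reverse("a") + "i" + "b" + "f"
= "a" + "i" + "b" + "f"
= "aibf"


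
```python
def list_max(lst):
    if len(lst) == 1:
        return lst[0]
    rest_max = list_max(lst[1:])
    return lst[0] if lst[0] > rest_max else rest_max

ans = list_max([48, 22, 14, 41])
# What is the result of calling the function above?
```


list_max([48, 22, 14, 41])
= compare 48 with list_max([22, 14, 41])
= compare 22 with list_max([14, 41])
= compare 14 with list_max([41])
Base: list_max([41]) = 41
compare 14 with 41: max = 41
compare 22 with 41: max = 41
compare 48 with 41: max = 48
= 48


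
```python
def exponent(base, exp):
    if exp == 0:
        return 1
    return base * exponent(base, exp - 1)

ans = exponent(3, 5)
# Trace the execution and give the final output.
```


exponent(3, 5)
= 3 * exponent(3, 4)
= 3 * 3 * exponent(3, 3)
= 3 * 3 * 3 * exponent(3, 2)
= 3 * 3 * 3 * 3 * exponent(3, 1)
= 3 * 3 * 3 * 3 * 3 * exponent(3, 0)
= 3 * 3 * 3 * 3 * 3 * 1
= 243


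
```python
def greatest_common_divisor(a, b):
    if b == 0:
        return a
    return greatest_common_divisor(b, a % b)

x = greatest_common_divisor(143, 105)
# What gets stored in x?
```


greatest_common_divisor(143, 105)
= greatest_common_divisor(105, 143 % 105) = greatest_common_divisor(105, 38)
= greatest_common_divisor(38, 105 % 38) = greatest_common_divisor(38, 29)
= greatest_common_divisor(29, 38 % 29) = greatest_common_divisor(29, 9)
= greatest_common_divisor(9, 29 % 9) = greatest_common_divisor(9, 2)
= greatest_common_divisor(2, 9 % 2) = greatest_common_divisor(2, 1)
= greatest_common_divisor(1, 2 % 1) = greatest_common_divisor(1, 0)
b == 0, return a = 1


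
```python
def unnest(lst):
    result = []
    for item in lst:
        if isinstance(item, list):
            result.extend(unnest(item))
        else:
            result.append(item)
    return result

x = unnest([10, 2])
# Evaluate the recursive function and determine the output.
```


unnest([10, 2])
Processing each element:
  10 is not a list -> append 10
  2 is not a list -> append 2
= [10, 2]


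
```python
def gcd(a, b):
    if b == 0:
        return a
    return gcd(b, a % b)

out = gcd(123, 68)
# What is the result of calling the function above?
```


gcd(123, 68)
= gcd(68, 123 % 68) = gcd(68, 55)
= gcd(55, 68 % 55) = gcd(55, 13)
= gcd(13, 55 % 13) = gcd(13, 3)
= gcd(3, 13 % 3) = gcd(3, 1)
= gcd(1, 3 % 1) = gcd(1, 0)
b == 0, return a = 1


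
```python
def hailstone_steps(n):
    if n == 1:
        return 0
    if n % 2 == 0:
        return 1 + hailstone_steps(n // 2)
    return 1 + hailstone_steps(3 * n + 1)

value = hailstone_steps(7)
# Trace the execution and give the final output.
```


hailstone_steps(7)
7 is odd -> 3*7+1 = 22 -> hailstone_steps(22)
22 is even -> hailstone_steps(11)
11 is odd -> 3*11+1 = 34 -> hailstone_steps(34)
34 is even -> hailstone_steps(17)
17 is odd -> 3*17+1 = 52 -> hailstone_steps(52)
52 is even -> hailstone_steps(26)
26 is even -> hailstone_steps(13)
13 is odd -> 3*13+1 = 40 -> hailstone_steps(40)
40 is even -> hailstone_steps(20)
20 is even -> hailstone_steps(10)
10 is even -> hailstone_steps(5)
5 is odd -> 3*5+1 = 16 -> hailstone_steps(16)
16 is even -> hailstone_steps(8)
8 is even -> hailstone_steps(4)
4 is even -> hailstone_steps(2)
2 is even -> hailstone_steps(1)
Reached 1 after 16 steps
= 16


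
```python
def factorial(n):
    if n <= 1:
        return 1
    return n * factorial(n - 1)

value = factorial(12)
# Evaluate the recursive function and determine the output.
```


factorial(12)
= 12 * factorial(11)
= 12 * 11 * factorial(10)
= 12 * 11 * 10 * factorial(9)
= 12 * 11 * 10 * 9 * factorial(8)
= 12 * 11 * 10 * 9 * 8 * factorial(7)
= 12 * 11 * 10 * 9 * 8 * 7 * factorial(6)
= 12 * 11 * 10 * 9 * 8 * 7 * 6 * factorial(5)
= 12 * 11 * 10 * 9 * 8 * 7 * 6 * 5 * factorial(4)
= 12 * 11 * 10 * 9 * 8 * 7 * 6 * 5 * 4 * factorial(3)
= 12 * 11 * 10 * 9 * 8 * 7 * 6 * 5 * 4 * 3 * factorial(2)
= 12 * 11 * 10 * 9 * 8 * 7 * 6 * 5 * 4 * 3 * 2 * factorial(1)
= 12 * 11 * 10 * 9 * 8 * 7 * 6 * 5 * 4 * 3 * 2 * 1
= 479001600


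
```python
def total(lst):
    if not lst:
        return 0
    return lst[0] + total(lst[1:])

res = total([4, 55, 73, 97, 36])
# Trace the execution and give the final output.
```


total([4, 55, 73, 97, 36])
= 4 + total([55, 73, 97, 36])
= 4 + 55 + total([73, 97, 36])
= 4 + 55 + 73 + total([97, 36])
= 4 + 55 + 73 + 97 + total([36])
= 4 + 55 + 73 + 97 + 36 + total([])
= 4 + 55 + 73 + 97 + 36 + 0
= 265


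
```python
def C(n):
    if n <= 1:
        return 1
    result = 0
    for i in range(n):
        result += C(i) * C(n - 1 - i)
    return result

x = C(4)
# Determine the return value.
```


C(4)
= sum of C(i) * C(4-1-i) for i in 0..3
First compute sub-values bottom-up:
  C(0) = 1, C(1) = 1
  C(2) = 1*1 + 1*1 = 2
  C(3) = 1*2 + 1*1 + 2*1 = 5
Now C(4):
  C(0)*C(3) = 1*5 = 5
  C(1)*C(2) = 1*2 = 2
  C(2)*C(1) = 2*1 = 2
  C(3)*C(0) = 5*1 = 5
= 5 + 2 + 2 + 5
= 14


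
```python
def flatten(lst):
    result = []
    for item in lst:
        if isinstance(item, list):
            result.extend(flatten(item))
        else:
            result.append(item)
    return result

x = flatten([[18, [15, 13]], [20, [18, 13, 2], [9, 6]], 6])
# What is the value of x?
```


flatten([[18, [15, 13]], [20, [18, 13, 2], [9, 6]], 6])
Processing each element:
  [18, [15, 13]] is a list -> flatten recursively -> [18, 15, 13]
  [20, [18, 13, 2], [9, 6]] is a list -> flatten recursively -> [20, 18, 13, 2, 9, 6]
  6 is not a list -> append 6
= [18, 15, 13, 20, 18, 13, 2, 9, 6, 6]


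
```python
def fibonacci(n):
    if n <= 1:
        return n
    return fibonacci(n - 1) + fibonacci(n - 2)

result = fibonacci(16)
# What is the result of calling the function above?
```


fibonacci(16)
= fibonacci(15) + fibonacci(14)
= (fibonacci(14) + fibonacci(13)) + fibonacci(14)
Computing bottom-up: fibonacci(0)=0, fibonacci(1)=1, fibonacci(2)=1, fibonacci(3)=2, fibonacci(4)=3, fibonacci(5)=5, fibonacci(6)=8, fibonacci(7)=13, fibonacci(8)=21, fibonacci(9)=34, fibonacci(10)=55, fibonacci(11)=89, fibonacci(12)=144, fibonacci(13)=233, fibonacci(14)=377, fibonacci(15)=610, fibonacci(16)=987
= 987


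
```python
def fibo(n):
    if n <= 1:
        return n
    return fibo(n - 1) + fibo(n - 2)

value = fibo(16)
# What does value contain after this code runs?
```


fibo(16)
= fibo(15) + fibo(14)
= (fibo(14) + fibo(13)) + fibo(14)
Computing bottom-up: fibo(0)=0, fibo(1)=1, fibo(2)=1, fibo(3)=2, fibo(4)=3, fibo(5)=5, fibo(6)=8, fibo(7)=13, fibo(8)=21, fibo(9)=34, fibo(10)=55, fibo(11)=89, fibo(12)=144, fibo(13)=233, fibo(14)=377, fibo(15)=610, fibo(16)=987
= 987


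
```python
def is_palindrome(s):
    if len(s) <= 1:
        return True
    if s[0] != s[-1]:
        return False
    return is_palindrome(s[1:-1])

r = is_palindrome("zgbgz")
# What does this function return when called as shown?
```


is_palindrome("zgbgz")
"zgbgz": s[0]='z' == s[-1]='z' -> is_palindrome("gbg")
"gbg": s[0]='g' == s[-1]='g' -> is_palindrome("b")
"b": len <= 1 -> True
= True


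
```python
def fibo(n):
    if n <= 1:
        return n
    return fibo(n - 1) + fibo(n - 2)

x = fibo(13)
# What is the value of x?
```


fibo(13)
= fibo(12) + fibo(11)
= (fibo(11) + fibo(10)) + fibo(11)
Computing bottom-up: fibo(0)=0, fibo(1)=1, fibo(2)=1, fibo(3)=2, fibo(4)=3, fibo(5)=5, fibo(6)=8, fibo(7)=13, fibo(8)=21, fibo(9)=34, fibo(10)=55, fibo(11)=89, fibo(12)=144, fibo(13)=233
= 233


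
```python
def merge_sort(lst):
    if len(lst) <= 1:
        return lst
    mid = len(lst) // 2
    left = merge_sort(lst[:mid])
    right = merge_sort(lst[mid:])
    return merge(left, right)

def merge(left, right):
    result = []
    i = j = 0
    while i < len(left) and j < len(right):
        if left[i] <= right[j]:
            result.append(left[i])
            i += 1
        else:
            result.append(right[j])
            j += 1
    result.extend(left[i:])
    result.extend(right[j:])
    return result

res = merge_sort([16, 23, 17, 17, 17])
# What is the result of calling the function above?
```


merge_sort([16, 23, 17, 17, 17])
Split into [16, 23] and [17, 17, 17]
Left sorted: [16, 23]
Right sorted: [17, 17, 17]
Merge [16, 23] and [17, 17, 17]
= [16, 17, 17, 17, 23]


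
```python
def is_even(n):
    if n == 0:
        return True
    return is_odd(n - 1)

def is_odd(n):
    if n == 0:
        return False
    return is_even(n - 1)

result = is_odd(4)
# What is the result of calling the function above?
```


is_odd(4)
= is_even(3)
= is_odd(2)
= is_even(1)
= is_odd(0)
n == 0: return False
= False


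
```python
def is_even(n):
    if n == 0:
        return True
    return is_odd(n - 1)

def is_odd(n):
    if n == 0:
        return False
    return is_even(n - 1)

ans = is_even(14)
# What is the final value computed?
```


is_even(14)
= is_odd(13)
= is_even(12)
= is_odd(11)
= is_even(10)
= is_odd(9)
= is_even(8)
= is_odd(7)
= is_even(6)
= is_odd(5)
= is_even(4)
= is_odd(3)
= is_even(2)
= is_odd(1)
= is_even(0)
n == 0: return True
= True


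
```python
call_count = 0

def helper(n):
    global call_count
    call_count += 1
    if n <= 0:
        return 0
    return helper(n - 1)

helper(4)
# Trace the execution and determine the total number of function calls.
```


helper(4) calls helper(3) calls ... calls helper(0)
Total calls: 4 + 1 (for base case) = 5


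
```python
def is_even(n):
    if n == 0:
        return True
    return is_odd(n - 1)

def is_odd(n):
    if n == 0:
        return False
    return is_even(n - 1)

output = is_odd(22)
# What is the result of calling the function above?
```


is_odd(22)
= is_even(21)
= is_odd(20)
= is_even(19)
= is_odd(18)
= is_even(17)
= is_odd(16)
= is_even(15)
= is_odd(14)
= is_even(13)
= is_odd(12)
= is_even(11)
= is_odd(10)
= is_even(9)
= is_odd(8)
= is_even(7)
= is_odd(6)
= is_even(5)
= is_odd(4)
= is_even(3)
= is_odd(2)
= is_even(1)
= is_odd(0)
n == 0: return False
= False


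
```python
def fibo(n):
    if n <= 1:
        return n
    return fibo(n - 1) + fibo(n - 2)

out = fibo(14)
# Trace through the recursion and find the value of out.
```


fibo(14)
= fibo(13) + fibo(12)
= (fibo(12) + fibo(11)) + fibo(12)
Computing bottom-up: fibo(0)=0, fibo(1)=1, fibo(2)=1, fibo(3)=2, fibo(4)=3, fibo(5)=5, fibo(6)=8, fibo(7)=13, fibo(8)=21, fibo(9)=34, fibo(10)=55, fibo(11)=89, fibo(12)=144, fibo(13)=233, fibo(14)=377
= 377


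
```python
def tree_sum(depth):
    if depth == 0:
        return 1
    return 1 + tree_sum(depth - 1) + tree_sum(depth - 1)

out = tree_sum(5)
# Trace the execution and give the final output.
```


tree_sum(5)
= 1 + tree_sum(4) + tree_sum(4)
= 1 + 2 * tree_sum(4)
tree_sum(k) = 2^(k+1) - 1
tree_sum(0) = 1
tree_sum(1) = 3
tree_sum(2) = 7
tree_sum(3) = 15
tree_sum(4) = 31
tree_sum(5) = 2^6 - 1 = 63


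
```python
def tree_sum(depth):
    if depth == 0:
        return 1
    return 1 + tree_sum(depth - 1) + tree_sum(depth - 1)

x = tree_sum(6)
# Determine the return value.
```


tree_sum(6)
= 1 + tree_sum(5) + tree_sum(5)
= 1 + 2 * tree_sum(5)
tree_sum(k) = 2^(k+1) - 1
tree_sum(0) = 1
tree_sum(1) = 3
tree_sum(2) = 7
tree_sum(3) = 15
tree_sum(4) = 31
tree_sum(6) = 2^7 - 1 = 127


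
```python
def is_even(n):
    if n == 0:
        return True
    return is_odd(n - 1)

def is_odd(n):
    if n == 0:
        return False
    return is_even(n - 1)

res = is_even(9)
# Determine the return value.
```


is_even(9)
= is_odd(8)
= is_even(7)
= is_odd(6)
= is_even(5)
= is_odd(4)
= is_even(3)
= is_odd(2)
= is_even(1)
= is_odd(0)
n == 0: return False
= False


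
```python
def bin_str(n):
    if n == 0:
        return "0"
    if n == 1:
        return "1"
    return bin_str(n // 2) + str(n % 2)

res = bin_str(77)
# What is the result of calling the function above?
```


bin_str(77)
= bin_str(38) + "1"
= bin_str(19) + "0" + "1"
= bin_str(9) + "1" + "0" + "1"
= bin_str(4) + "1" + "1" + "0" + "1"
= bin_str(2) + "0" + "1" + "1" + "0" + "1"
= bin_str(1) + "0" + "0" + "1" + "1" + "0" + "1"
= "1" + "0" + "0" + "1" + "1" + "0" + "1"
= "1001101"


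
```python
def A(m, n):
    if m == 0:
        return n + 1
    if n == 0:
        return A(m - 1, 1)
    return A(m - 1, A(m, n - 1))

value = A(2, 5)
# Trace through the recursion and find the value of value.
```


A(2, 5)
= A(1, A(2, 4))
First compute A(2, 4) = 11
= A(1, 11)
= 13


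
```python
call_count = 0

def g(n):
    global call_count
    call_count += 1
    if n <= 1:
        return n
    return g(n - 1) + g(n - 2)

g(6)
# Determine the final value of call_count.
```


g(6) calls g(5) and g(4); each non-base call branches into two more.
Let C(k) = total number of calls made by g(k), including the call to g(k) itself.
Base cases: C(0) = 1, C(1) = 1
Recurrence: C(k) = 1 + C(k-1) + C(k-2)
  C(2) = 1 + C(1) + C(0) = 1 + 1 + 1 = 3
  C(3) = 1 + C(2) + C(1) = 1 + 3 + 1 = 5
  C(4) = 1 + C(3) + C(2) = 1 + 5 + 3 = 9
  C(5) = 1 + C(4) + C(3) = 1 + 9 + 5 = 15
  C(6) = 1 + C(5) + C(4) = 1 + 15 + 9 = 25
Total calls = C(6) = 25


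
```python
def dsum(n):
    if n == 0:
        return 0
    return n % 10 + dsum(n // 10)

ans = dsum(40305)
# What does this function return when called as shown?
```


dsum(40305)
= 5 + dsum(4030)
= 5 + 0 + dsum(403)
= 5 + 0 + 3 + dsum(40)
= 5 + 0 + 3 + 0 + dsum(4)
= 5 + 0 + 3 + 0 + 4 + dsum(0)
= 5 + 0 + 3 + 0 + 4 + 0
= 12


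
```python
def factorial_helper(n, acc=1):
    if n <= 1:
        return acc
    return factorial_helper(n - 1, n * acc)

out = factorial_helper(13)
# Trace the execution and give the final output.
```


factorial_helper(13, 1)
= factorial_helper(12, 13 * 1) = factorial_helper(12, 13)
= factorial_helper(11, 12 * 13) = factorial_helper(11, 156)
= factorial_helper(10, 11 * 156) = factorial_helper(10, 1716)
= factorial_helper(9, 10 * 1716) = factorial_helper(9, 17160)
= factorial_helper(8, 9 * 17160) = factorial_helper(8, 154440)
= factorial_helper(7, 8 * 154440) = factorial_helper(7, 1235520)
= factorial_helper(6, 7 * 1235520) = factorial_helper(6, 8648640)
= factorial_helper(5, 6 * 8648640) = factorial_helper(5, 51891840)
= factorial_helper(4, 5 * 51891840) = factorial_helper(4, 259459200)
= factorial_helper(3, 4 * 259459200) = factorial_helper(3, 1037836800)
= factorial_helper(2, 3 * 1037836800) = factorial_helper(2, 3113510400)
= factorial_helper(1, 2 * 3113510400) = factorial_helper(1, 6227020800)
n <= 1, return acc = 6227020800


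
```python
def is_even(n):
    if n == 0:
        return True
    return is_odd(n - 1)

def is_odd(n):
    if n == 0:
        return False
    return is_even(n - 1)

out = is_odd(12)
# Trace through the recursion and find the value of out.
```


is_odd(12)
= is_even(11)
= is_odd(10)
= is_even(9)
= is_odd(8)
= is_even(7)
= is_odd(6)
= is_even(5)
= is_odd(4)
= is_even(3)
= is_odd(2)
= is_even(1)
= is_odd(0)
n == 0: return False
= False


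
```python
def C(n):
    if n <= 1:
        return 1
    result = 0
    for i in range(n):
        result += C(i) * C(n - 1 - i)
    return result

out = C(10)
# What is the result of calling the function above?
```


C(10)
= sum of C(i) * C(10-1-i) for i in 0..9
First compute sub-values bottom-up:
  C(0) = 1, C(1) = 1
  C(2) = 1*1 + 1*1 = 2
  C(3) = 1*2 + 1*1 + 2*1 = 5
  C(4) = 1*5 + 1*2 + 2*1 + 5*1 = 14
  C(5) = 1*14 + 1*5 + 2*2 + 5*1 + 14*1 = 42
  C(6) = 1*42 + 1*14 + 2*5 + 5*2 + 14*1 + 42*1 = 132
  C(7) = 1*132 + 1*42 + 2*14 + 5*5 + 14*2 + 42*1 + 132*1 = 429
  C(8) = 1*429 + 1*132 + 2*42 + 5*14 + 14*5 + 42*2 + 132*1 + 429*1 = 1430
  C(9) = 1*1430 + 1*429 + 2*132 + 5*42 + 14*14 + 42*5 + 132*2 + 429*1 + 1430*1 = 4862
Now C(10):
  C(0)*C(9) = 1*4862 = 4862
  C(1)*C(8) = 1*1430 = 1430
  C(2)*C(7) = 2*429 = 858
  C(3)*C(6) = 5*132 = 660
  C(4)*C(5) = 14*42 = 588
  C(5)*C(4) = 42*14 = 588
  C(6)*C(3) = 132*5 = 660
  C(7)*C(2) = 429*2 = 858
  C(8)*C(1) = 1430*1 = 1430
  C(9)*C(0) = 4862*1 = 4862
= 4862 + 1430 + 858 + 660 + 588 + 588 + 660 + 858 + 1430 + 4862
= 16796


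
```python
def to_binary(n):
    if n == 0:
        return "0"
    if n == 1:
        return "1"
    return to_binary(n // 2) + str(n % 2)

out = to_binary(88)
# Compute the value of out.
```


to_binary(88)
= to_binary(44) + "0"
= to_binary(22) + "0" + "0"
= to_binary(11) + "0" + "0" + "0"
= to_binary(5) + "1" + "0" + "0" + "0"
= to_binary(2) + "1" + "1" + "0" + "0" + "0"
= to_binary(1) + "0" + "1" + "1" + "0" + "0" + "0"
= "1" + "0" + "1" + "1" + "0" + "0" + "0"
= "1011000"


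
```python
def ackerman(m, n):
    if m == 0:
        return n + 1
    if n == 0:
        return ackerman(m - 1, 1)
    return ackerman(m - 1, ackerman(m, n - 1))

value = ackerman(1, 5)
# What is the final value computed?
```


ackerman(1, 5)
= ackerman(0, ackerman(1, 4))
First compute ackerman(1, 4) = 6
= ackerman(0, 6)
= 7


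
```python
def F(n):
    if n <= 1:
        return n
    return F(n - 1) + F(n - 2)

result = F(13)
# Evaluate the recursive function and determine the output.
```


F(13)
= F(12) + F(11)
= (F(11) + F(10)) + F(11)
Computing bottom-up: F(0)=0, F(1)=1, F(2)=1, F(3)=2, F(4)=3, F(5)=5, F(6)=8, F(7)=13, F(8)=21, F(9)=34, F(10)=55, F(11)=89, F(12)=144, F(13)=233
= 233


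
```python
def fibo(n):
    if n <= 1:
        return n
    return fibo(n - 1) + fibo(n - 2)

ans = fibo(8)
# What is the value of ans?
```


fibo(8)
= fibo(7) + fibo(6)
= (fibo(6) + fibo(5)) + fibo(6)
Computing bottom-up: fibo(0)=0, fibo(1)=1, fibo(2)=1, fibo(3)=2, fibo(4)=3, fibo(5)=5, fibo(6)=8, fibo(7)=13, fibo(8)=21
= 21


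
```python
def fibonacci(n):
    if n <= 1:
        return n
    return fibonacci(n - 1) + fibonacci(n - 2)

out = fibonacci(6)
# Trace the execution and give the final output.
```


fibonacci(6)
= fibonacci(5) + fibonacci(4)
= (fibonacci(4) + fibonacci(3)) + fibonacci(4)
Computing bottom-up: fibonacci(0)=0, fibonacci(1)=1, fibonacci(2)=1, fibonacci(3)=2, fibonacci(4)=3, fibonacci(5)=5, fibonacci(6)=8
= 8


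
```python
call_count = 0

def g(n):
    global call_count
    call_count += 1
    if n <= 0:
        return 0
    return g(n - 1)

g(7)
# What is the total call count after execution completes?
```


g(7) calls g(6) calls ... calls g(0)
Total calls: 7 + 1 (for base case) = 8


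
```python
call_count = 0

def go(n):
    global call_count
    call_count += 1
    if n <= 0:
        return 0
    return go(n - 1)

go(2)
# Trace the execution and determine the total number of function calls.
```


go(2) calls go(1) calls ... calls go(0)
Total calls: 2 + 1 (for base case) = 3


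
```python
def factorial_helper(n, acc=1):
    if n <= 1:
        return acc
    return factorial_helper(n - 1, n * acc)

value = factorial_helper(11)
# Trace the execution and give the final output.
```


factorial_helper(11, 1)
= factorial_helper(10, 11 * 1) = factorial_helper(10, 11)
= factorial_helper(9, 10 * 11) = factorial_helper(9, 110)
= factorial_helper(8, 9 * 110) = factorial_helper(8, 990)
= factorial_helper(7, 8 * 990) = factorial_helper(7, 7920)
= factorial_helper(6, 7 * 7920) = factorial_helper(6, 55440)
= factorial_helper(5, 6 * 55440) = factorial_helper(5, 332640)
= factorial_helper(4, 5 * 332640) = factorial_helper(4, 1663200)
= factorial_helper(3, 4 * 1663200) = factorial_helper(3, 6652800)
= factorial_helper(2, 3 * 6652800) = factorial_helper(2, 19958400)
= factorial_helper(1, 2 * 19958400) = factorial_helper(1, 39916800)
n <= 1, return acc = 39916800


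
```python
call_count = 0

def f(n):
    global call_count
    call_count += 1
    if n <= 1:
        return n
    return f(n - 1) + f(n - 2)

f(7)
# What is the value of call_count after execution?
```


f(7) calls f(6) and f(5); each non-base call branches into two more.
Let C(k) = total number of calls made by f(k), including the call to f(k) itself.
Base cases: C(0) = 1, C(1) = 1
Recurrence: C(k) = 1 + C(k-1) + C(k-2)
  C(2) = 1 + C(1) + C(0) = 1 + 1 + 1 = 3
  C(3) = 1 + C(2) + C(1) = 1 + 3 + 1 = 5
  C(4) = 1 + C(3) + C(2) = 1 + 5 + 3 = 9
  C(5) = 1 + C(4) + C(3) = 1 + 9 + 5 = 15
  C(6) = 1 + C(5) + C(4) = 1 + 15 + 9 = 25
  C(7) = 1 + C(6) + C(5) = 1 + 25 + 15 = 41
Total calls = C(7) = 41


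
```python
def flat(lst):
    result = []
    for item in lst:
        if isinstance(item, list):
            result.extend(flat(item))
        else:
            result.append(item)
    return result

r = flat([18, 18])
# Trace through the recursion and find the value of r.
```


flat([18, 18])
Processing each element:
  18 is not a list -> append 18
  18 is not a list -> append 18
= [18, 18]


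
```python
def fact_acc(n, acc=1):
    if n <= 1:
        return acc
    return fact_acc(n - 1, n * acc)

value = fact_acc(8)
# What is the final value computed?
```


fact_acc(8, 1)
= fact_acc(7, 8 * 1) = fact_acc(7, 8)
= fact_acc(6, 7 * 8) = fact_acc(6, 56)
= fact_acc(5, 6 * 56) = fact_acc(5, 336)
= fact_acc(4, 5 * 336) = fact_acc(4, 1680)
= fact_acc(3, 4 * 1680) = fact_acc(3, 6720)
= fact_acc(2, 3 * 6720) = fact_acc(2, 20160)
= fact_acc(1, 2 * 20160) = fact_acc(1, 40320)
n <= 1, return acc = 40320


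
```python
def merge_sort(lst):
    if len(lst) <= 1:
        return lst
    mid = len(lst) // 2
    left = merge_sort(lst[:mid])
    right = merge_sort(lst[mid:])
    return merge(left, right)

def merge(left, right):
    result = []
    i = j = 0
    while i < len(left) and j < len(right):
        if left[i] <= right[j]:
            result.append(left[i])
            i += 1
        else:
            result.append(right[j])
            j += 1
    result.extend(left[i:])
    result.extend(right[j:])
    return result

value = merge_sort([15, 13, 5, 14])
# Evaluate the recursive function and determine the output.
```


merge_sort([15, 13, 5, 14])
Split into [15, 13] and [5, 14]
Left sorted: [13, 15]
Right sorted: [5, 14]
Merge [13, 15] and [5, 14]
= [5, 13, 14, 15]


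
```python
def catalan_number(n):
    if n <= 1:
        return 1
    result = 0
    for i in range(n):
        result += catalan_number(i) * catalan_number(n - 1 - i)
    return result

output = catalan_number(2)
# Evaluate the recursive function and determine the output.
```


catalan_number(2)
= sum of catalan_number(i) * catalan_number(2-1-i) for i in 0..1
  catalan_number(0)*catalan_number(1) = 1*1 = 1
  catalan_number(1)*catalan_number(0) = 1*1 = 1
= 1 + 1
= 2


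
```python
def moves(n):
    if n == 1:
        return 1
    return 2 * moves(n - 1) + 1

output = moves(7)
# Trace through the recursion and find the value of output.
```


moves(7)
= 2 * moves(6) + 1
= 2 * (2 * moves(5) + 1) + 1
= 2 * (2 * (2 * moves(4) + 1) + 1) + 1
= 2 * (2 * (2 * (2 * moves(3) + 1) + 1) + 1) + 1
= 2 * (2 * (2 * (2 * (2 * moves(2) + 1) + 1) + 1) + 1) + 1
= 2 * (2 * (2 * (2 * (2 * (2 * moves(1) + 1) + 1) + 1) + 1) + 1) + 1
Now compute bottom-up:
moves(1) = 1
moves(2) = 2 * 1 + 1 = 3
moves(3) = 2 * 3 + 1 = 7
moves(4) = 2 * 7 + 1 = 15
moves(5) = 2 * 15 + 1 = 31
moves(6) = 2 * 31 + 1 = 63
moves(7) = 2 * 63 + 1 = 127
= 127


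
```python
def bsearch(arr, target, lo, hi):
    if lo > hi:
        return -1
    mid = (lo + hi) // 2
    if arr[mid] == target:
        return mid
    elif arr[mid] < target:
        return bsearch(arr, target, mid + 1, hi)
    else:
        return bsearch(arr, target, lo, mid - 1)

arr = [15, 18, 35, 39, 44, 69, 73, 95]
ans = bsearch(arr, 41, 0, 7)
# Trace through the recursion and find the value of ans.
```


bsearch(arr, 41, 0, 7)
lo=0, hi=7, mid=3, arr[mid]=39
39 < 41, search right half
lo=4, hi=7, mid=5, arr[mid]=69
69 > 41, search left half
lo=4, hi=4, mid=4, arr[mid]=44
44 > 41, search left half
lo > hi, target not found, return -1
= -1


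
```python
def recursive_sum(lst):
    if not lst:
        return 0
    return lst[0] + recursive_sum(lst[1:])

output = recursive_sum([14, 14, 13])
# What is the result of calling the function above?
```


recursive_sum([14, 14, 13])
= 14 + recursive_sum([14, 13])
= 14 + 14 + recursive_sum([13])
= 14 + 14 + 13 + recursive_sum([])
= 14 + 14 + 13 + 0
= 41


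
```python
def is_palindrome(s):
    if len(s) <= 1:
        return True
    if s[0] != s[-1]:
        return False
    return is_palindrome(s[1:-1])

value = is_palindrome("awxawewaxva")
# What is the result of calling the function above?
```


is_palindrome("awxawewaxva")
"awxawewaxva": s[0]='a' == s[-1]='a' -> is_palindrome("wxawewaxv")
"wxawewaxv": s[0]='w' != s[-1]='v' -> False
= False


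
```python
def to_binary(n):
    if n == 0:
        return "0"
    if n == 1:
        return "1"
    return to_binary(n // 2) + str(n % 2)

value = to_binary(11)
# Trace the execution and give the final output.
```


to_binary(11)
= to_binary(5) + "1"
= to_binary(2) + "1" + "1"
= to_binary(1) + "0" + "1" + "1"
= "1" + "0" + "1" + "1"
= "1011"


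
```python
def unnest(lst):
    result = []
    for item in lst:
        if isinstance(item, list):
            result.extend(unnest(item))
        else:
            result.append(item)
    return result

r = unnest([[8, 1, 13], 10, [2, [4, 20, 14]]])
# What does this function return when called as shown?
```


unnest([[8, 1, 13], 10, [2, [4, 20, 14]]])
Processing each element:
  [8, 1, 13] is a list -> unnest recursively -> [8, 1, 13]
  10 is not a list -> append 10
  [2, [4, 20, 14]] is a list -> unnest recursively -> [2, 4, 20, 14]
= [8, 1, 13, 10, 2, 4, 20, 14]


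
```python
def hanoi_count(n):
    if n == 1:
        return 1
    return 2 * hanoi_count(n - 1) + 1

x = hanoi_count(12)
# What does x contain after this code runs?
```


hanoi_count(12)
= 2 * hanoi_count(11) + 1
= 2 * (2 * hanoi_count(10) + 1) + 1
= 2 * (2 * (2 * hanoi_count(9) + 1) + 1) + 1
= 2 * (2 * (2 * (2 * hanoi_count(8) + 1) + 1) + 1) + 1
= 2 * (2 * (2 * (2 * (2 * hanoi_count(7) + 1) + 1) + 1) + 1) + 1
= 2 * (2 * (2 * (2 * (2 * (2 * hanoi_count(6) + 1) + 1) + 1) + 1) + 1) + 1
= 2 * (2 * (2 * (2 * (2 * (2 * (2 * hanoi_count(5) + 1) + 1) + 1) + 1) + 1) + 1) + 1
= 2 * (2 * (2 * (2 * (2 * (2 * (2 * (2 * hanoi_count(4) + 1) + 1) + 1) + 1) + 1) + 1) + 1) + 1
= 2 * (2 * (2 * (2 * (2 * (2 * (2 * (2 * (2 * hanoi_count(3) + 1) + 1) + 1) + 1) + 1) + 1) + 1) + 1) + 1
= 2 * (2 * (2 * (2 * (2 * (2 * (2 * (2 * (2 * (2 * hanoi_count(2) + 1) + 1) + 1) + 1) + 1) + 1) + 1) + 1) + 1) + 1
= 2 * (2 * (2 * (2 * (2 * (2 * (2 * (2 * (2 * (2 * (2 * hanoi_count(1) + 1) + 1) + 1) + 1) + 1) + 1) + 1) + 1) + 1) + 1) + 1
Now compute bottom-up:
hanoi_count(1) = 1
hanoi_count(2) = 2 * 1 + 1 = 3
hanoi_count(3) = 2 * 3 + 1 = 7
hanoi_count(4) = 2 * 7 + 1 = 15
hanoi_count(5) = 2 * 15 + 1 = 31
hanoi_count(6) = 2 * 31 + 1 = 63
hanoi_count(7) = 2 * 63 + 1 = 127
hanoi_count(8) = 2 * 127 + 1 = 255
hanoi_count(9) = 2 * 255 + 1 = 511
hanoi_count(10) = 2 * 511 + 1 = 1023
hanoi_count(11) = 2 * 1023 + 1 = 2047
hanoi_count(12) = 2 * 2047 + 1 = 4095
= 4095


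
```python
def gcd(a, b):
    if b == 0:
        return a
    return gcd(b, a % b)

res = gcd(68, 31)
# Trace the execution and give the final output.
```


gcd(68, 31)
= gcd(31, 68 % 31) = gcd(31, 6)
= gcd(6, 31 % 6) = gcd(6, 1)
= gcd(1, 6 % 1) = gcd(1, 0)
b == 0, return a = 1


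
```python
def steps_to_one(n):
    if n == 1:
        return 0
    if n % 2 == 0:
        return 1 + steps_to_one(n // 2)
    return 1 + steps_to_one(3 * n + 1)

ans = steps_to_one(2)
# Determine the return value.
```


steps_to_one(2)
2 is even -> steps_to_one(1)
Reached 1 after 1 steps
= 1


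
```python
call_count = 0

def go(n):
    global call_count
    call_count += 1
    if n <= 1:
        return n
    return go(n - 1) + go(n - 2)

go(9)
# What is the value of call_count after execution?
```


go(9) calls go(8) and go(7); each non-base call branches into two more.
Let C(k) = total number of calls made by go(k), including the call to go(k) itself.
Base cases: C(0) = 1, C(1) = 1
Recurrence: C(k) = 1 + C(k-1) + C(k-2)
  C(2) = 1 + C(1) + C(0) = 1 + 1 + 1 = 3
  C(3) = 1 + C(2) + C(1) = 1 + 3 + 1 = 5
  C(4) = 1 + C(3) + C(2) = 1 + 5 + 3 = 9
  C(5) = 1 + C(4) + C(3) = 1 + 9 + 5 = 15
  C(6) = 1 + C(5) + C(4) = 1 + 15 + 9 = 25
  C(7) = 1 + C(6) + C(5) = 1 + 25 + 15 = 41
  C(8) = 1 + C(7) + C(6) = 1 + 41 + 25 = 67
  C(9) = 1 + C(8) + C(7) = 1 + 67 + 41 = 109
Total calls = C(9) = 109


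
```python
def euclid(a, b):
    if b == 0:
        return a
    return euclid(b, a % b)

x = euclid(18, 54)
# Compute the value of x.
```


euclid(18, 54)
= euclid(54, 18 % 54) = euclid(54, 18)
= euclid(18, 54 % 18) = euclid(18, 0)
b == 0, return a = 18


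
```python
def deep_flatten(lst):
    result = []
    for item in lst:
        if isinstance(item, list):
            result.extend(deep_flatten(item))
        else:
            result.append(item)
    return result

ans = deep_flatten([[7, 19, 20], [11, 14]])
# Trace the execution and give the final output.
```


deep_flatten([[7, 19, 20], [11, 14]])
Processing each element:
  [7, 19, 20] is a list -> deep_flatten recursively -> [7, 19, 20]
  [11, 14] is a list -> deep_flatten recursively -> [11, 14]
= [7, 19, 20, 11, 14]


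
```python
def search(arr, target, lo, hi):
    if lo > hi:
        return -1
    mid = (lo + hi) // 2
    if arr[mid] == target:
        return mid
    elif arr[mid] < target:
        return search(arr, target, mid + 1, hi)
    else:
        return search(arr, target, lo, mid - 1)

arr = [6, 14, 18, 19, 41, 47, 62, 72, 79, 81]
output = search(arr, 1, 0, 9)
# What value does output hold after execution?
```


search(arr, 1, 0, 9)
lo=0, hi=9, mid=4, arr[mid]=41
41 > 1, search left half
lo=0, hi=3, mid=1, arr[mid]=14
14 > 1, search left half
lo=0, hi=0, mid=0, arr[mid]=6
6 > 1, search left half
lo > hi, target not found, return -1
= -1


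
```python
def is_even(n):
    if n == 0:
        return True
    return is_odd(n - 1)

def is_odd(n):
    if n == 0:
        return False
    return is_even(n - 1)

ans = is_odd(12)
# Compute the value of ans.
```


is_odd(12)
= is_even(11)
= is_odd(10)
= is_even(9)
= is_odd(8)
= is_even(7)
= is_odd(6)
= is_even(5)
= is_odd(4)
= is_even(3)
= is_odd(2)
= is_even(1)
= is_odd(0)
n == 0: return False
= False


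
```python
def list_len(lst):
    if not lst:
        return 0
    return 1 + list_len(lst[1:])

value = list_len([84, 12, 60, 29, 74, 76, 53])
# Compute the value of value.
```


list_len([84, 12, 60, 29, 74, 76, 53])
= 1 + list_len([12, 60, 29, 74, 76, 53])
= 1 + 1 + list_len([60, 29, 74, 76, 53])
= 1 + 1 + 1 + list_len([29, 74, 76, 53])
= 1 + 1 + 1 + 1 + list_len([74, 76, 53])
= 1 + 1 + 1 + 1 + 1 + list_len([76, 53])
= 1 + 1 + 1 + 1 + 1 + 1 + list_len([53])
= 1 + 1 + 1 + 1 + 1 + 1 + 1 + list_len([])
= 1 + 1 + 1 + 1 + 1 + 1 + 1 + 0
= 7


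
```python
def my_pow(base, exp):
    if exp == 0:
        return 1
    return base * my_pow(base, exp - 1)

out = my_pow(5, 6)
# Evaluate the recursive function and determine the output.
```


my_pow(5, 6)
= 5 * my_pow(5, 5)
= 5 * 5 * my_pow(5, 4)
= 5 * 5 * 5 * my_pow(5, 3)
= 5 * 5 * 5 * 5 * my_pow(5, 2)
= 5 * 5 * 5 * 5 * 5 * my_pow(5, 1)
= 5 * 5 * 5 * 5 * 5 * 5 * my_pow(5, 0)
= 5 * 5 * 5 * 5 * 5 * 5 * 1
= 15625


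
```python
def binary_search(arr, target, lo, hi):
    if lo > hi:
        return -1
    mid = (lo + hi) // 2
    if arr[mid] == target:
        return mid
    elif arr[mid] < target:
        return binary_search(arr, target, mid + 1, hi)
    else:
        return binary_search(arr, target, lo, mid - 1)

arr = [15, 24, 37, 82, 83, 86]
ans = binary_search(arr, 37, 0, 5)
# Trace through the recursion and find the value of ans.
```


binary_search(arr, 37, 0, 5)
lo=0, hi=5, mid=2, arr[mid]=37
arr[2] == 37, found at index 2
= 2


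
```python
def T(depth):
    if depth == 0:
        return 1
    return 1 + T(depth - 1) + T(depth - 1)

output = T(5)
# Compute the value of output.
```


T(5)
= 1 + T(4) + T(4)
= 1 + 2 * T(4)
T(k) = 2^(k+1) - 1
T(0) = 1
T(1) = 3
T(2) = 7
T(3) = 15
T(4) = 31
T(5) = 2^6 - 1 = 63


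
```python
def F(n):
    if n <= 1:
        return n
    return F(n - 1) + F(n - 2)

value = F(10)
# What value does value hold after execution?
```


F(10)
= F(9) + F(8)
= (F(8) + F(7)) + F(8)
Computing bottom-up: F(0)=0, F(1)=1, F(2)=1, F(3)=2, F(4)=3, F(5)=5, F(6)=8, F(7)=13, F(8)=21, F(9)=34, F(10)=55
= 55


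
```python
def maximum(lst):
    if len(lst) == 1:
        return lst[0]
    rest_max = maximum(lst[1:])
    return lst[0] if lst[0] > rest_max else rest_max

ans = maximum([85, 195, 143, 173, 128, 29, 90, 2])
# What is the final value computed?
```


maximum([85, 195, 143, 173, 128, 29, 90, 2])
= compare 85 with maximum([195, 143, 173, 128, 29, 90, 2])
= compare 195 with maximum([143, 173, 128, 29, 90, 2])
= compare 143 with maximum([173, 128, 29, 90, 2])
= compare 173 with maximum([128, 29, 90, 2])
= compare 128 with maximum([29, 90, 2])
= compare 29 with maximum([90, 2])
= compare 90 with maximum([2])
Base: maximum([2]) = 2
compare 90 with 2: max = 90
compare 29 with 90: max = 90
compare 128 with 90: max = 128
compare 173 with 128: max = 173
compare 143 with 173: max = 173
compare 195 with 173: max = 195
compare 85 with 195: max = 195
= 195


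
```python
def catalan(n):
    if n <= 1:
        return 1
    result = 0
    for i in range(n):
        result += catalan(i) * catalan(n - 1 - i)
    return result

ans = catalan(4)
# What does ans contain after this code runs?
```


catalan(4)
= sum of catalan(i) * catalan(4-1-i) for i in 0..3
First compute sub-values bottom-up:
  catalan(0) = 1, catalan(1) = 1
  catalan(2) = 1*1 + 1*1 = 2
  catalan(3) = 1*2 + 1*1 + 2*1 = 5
Now catalan(4):
  catalan(0)*catalan(3) = 1*5 = 5
  catalan(1)*catalan(2) = 1*2 = 2
  catalan(2)*catalan(1) = 2*1 = 2
  catalan(3)*catalan(0) = 5*1 = 5
= 5 + 2 + 2 + 5
= 14
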